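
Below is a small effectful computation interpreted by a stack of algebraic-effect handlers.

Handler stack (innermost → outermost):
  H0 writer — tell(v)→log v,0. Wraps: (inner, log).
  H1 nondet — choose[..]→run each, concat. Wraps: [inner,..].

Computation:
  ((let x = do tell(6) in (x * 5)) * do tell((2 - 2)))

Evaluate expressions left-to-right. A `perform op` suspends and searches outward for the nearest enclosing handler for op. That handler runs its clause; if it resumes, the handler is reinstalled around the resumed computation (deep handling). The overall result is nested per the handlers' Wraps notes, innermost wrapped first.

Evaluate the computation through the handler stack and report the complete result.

Answer: [(0, (6, 0))]

Evaluation trace:
tell(6) @ H0 ⇒ log+=6
tell(0) @ H0 ⇒ log+=0
H0 returns (0, (6, 0))
H1 returns [(0, (6, 0))]
= [(0, (6, 0))]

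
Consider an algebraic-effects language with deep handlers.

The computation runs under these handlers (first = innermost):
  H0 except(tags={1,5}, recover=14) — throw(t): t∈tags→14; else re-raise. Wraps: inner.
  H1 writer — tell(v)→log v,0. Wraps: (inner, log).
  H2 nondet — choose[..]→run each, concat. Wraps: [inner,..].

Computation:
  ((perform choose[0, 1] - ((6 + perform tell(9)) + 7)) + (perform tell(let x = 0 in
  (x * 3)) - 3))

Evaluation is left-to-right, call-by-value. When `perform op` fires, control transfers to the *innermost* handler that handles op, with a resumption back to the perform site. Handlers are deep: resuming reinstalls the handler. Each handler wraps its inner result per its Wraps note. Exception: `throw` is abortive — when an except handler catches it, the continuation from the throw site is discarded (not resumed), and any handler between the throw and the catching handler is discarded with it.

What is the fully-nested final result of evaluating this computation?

Step-by-step:
choose[0, 1] @ H2
  branch[0] choose=0:
    tell(9) @ H1 ⇒ log+=9
    tell(0) @ H1 ⇒ log+=0
    H0 returns -16
    H1 returns (-16, (9, 0))
    H2 returns [(-16, (9, 0))]
  branch[1] choose=1:
    tell(9) @ H1 ⇒ log+=9
    tell(0) @ H1 ⇒ log+=0
    H0 returns -15
    H1 returns (-15, (9, 0))
    H2 returns [(-15, (9, 0))]
= [(-16, (9, 0)), (-15, (9, 0))]

Answer: [(-16, (9, 0)), (-15, (9, 0))]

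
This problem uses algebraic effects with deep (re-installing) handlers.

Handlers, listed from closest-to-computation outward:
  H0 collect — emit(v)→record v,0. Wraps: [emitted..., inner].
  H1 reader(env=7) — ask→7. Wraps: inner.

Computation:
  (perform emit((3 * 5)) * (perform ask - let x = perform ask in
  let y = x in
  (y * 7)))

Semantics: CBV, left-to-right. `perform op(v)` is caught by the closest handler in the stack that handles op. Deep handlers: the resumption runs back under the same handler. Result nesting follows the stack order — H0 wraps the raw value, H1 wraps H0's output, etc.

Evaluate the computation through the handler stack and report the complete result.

Evaluation trace:
emit(15) @ H0 ⇒ out+=15
ask @ H1 ⇒ 7
ask @ H1 ⇒ 7
H0 returns [15, 0]
H1 returns [15, 0]
= [15, 0]

Answer: [15, 0]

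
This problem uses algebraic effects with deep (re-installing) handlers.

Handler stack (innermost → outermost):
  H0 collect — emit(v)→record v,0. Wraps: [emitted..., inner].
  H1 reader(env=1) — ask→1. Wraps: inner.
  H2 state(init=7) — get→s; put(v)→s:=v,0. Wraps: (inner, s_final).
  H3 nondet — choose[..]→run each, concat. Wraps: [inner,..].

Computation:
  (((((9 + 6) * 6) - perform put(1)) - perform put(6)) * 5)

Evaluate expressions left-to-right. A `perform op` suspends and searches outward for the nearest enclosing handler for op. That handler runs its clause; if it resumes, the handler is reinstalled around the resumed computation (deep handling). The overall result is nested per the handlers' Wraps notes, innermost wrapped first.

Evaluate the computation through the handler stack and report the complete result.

Answer: [([450], 6)]

Evaluation trace:
put(1) @ H2 ⇒ s:=1
put(6) @ H2 ⇒ s:=6
H0 returns [450]
H1 returns [450]
H2 returns ([450], 6)
H3 returns [([450], 6)]
= [([450], 6)]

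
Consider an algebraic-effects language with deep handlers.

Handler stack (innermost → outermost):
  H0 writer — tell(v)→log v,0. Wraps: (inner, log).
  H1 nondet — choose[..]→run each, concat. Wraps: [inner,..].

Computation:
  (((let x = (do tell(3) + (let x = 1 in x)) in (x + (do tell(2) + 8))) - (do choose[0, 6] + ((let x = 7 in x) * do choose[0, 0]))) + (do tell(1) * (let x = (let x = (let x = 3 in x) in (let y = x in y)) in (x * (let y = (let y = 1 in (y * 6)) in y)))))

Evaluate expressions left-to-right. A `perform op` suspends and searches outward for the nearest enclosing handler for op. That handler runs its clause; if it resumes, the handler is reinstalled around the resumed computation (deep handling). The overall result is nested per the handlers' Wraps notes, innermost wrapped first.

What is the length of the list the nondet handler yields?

Working:
tell(3) @ H0 ⇒ log+=3
tell(2) @ H0 ⇒ log+=2
choose[0, 6] @ H1
  branch[0] choose=0:
    choose[0, 0] @ H1
      branch[0] choose=0:
        tell(1) @ H0 ⇒ log+=1
        H0 returns (9, (3, 2, 1))
        H1 returns [(9, (3, 2, 1))]
      branch[1] choose=0:
        tell(1) @ H0 ⇒ log+=1
        H0 returns (9, (3, 2, 1))
        H1 returns [(9, (3, 2, 1))]
  branch[1] choose=6:
    choose[0, 0] @ H1
      branch[0] choose=0:
        tell(1) @ H0 ⇒ log+=1
        H0 returns (3, (3, 2, 1))
        H1 returns [(3, (3, 2, 1))]
      branch[1] choose=0:
        tell(1) @ H0 ⇒ log+=1
        H0 returns (3, (3, 2, 1))
        H1 returns [(3, (3, 2, 1))]
= [(9, (3, 2, 1)), (9, (3, 2, 1)), (3, (3, 2, 1)), (3, (3, 2, 1))]

Answer: 4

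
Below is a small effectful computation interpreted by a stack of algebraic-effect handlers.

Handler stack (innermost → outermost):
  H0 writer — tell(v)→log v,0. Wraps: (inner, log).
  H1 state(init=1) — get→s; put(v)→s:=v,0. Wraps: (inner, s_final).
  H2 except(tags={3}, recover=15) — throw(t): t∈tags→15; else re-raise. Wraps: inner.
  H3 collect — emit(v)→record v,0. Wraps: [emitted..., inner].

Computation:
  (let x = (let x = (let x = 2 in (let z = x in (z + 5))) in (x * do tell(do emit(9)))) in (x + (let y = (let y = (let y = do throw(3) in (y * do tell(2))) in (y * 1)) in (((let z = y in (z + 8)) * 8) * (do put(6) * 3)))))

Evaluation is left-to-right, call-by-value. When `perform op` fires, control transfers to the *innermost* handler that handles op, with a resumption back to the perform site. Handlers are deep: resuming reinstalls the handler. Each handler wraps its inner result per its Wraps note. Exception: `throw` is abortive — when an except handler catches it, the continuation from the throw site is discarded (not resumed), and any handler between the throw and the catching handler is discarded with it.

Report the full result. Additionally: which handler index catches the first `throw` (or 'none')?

Evaluation trace:
emit(9) @ H3 ⇒ out+=9
tell(0) @ H0 ⇒ log+=0
throw(3) @ H2 caught ⇒ 15
H3 returns [9, 15]
= [9, 15]

Answer: [9, 15] ; first throw caught by: H2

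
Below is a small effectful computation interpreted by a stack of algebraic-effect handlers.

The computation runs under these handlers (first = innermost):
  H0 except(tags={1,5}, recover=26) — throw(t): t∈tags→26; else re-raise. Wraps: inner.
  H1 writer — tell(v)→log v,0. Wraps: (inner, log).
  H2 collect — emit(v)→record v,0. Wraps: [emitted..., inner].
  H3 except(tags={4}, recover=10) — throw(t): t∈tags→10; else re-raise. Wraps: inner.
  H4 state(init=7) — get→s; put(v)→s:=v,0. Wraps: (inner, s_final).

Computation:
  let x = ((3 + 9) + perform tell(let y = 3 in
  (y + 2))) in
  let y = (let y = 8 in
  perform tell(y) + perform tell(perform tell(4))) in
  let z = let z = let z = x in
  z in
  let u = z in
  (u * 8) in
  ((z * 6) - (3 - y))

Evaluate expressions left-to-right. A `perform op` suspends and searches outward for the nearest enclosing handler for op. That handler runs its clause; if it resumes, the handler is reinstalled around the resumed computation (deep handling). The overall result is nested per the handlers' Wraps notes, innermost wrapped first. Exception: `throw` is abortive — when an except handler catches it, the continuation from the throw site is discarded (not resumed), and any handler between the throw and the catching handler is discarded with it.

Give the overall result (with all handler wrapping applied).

Working:
tell(5) @ H1 ⇒ log+=5
tell(8) @ H1 ⇒ log+=8
tell(4) @ H1 ⇒ log+=4
tell(0) @ H1 ⇒ log+=0
H0 returns 573
H1 returns (573, (5, 8, 4, 0))
H2 returns [(573, (5, 8, 4, 0))]
H3 returns [(573, (5, 8, 4, 0))]
H4 returns ([(573, (5, 8, 4, 0))], 7)
= ([(573, (5, 8, 4, 0))], 7)

Answer: ([(573, (5, 8, 4, 0))], 7)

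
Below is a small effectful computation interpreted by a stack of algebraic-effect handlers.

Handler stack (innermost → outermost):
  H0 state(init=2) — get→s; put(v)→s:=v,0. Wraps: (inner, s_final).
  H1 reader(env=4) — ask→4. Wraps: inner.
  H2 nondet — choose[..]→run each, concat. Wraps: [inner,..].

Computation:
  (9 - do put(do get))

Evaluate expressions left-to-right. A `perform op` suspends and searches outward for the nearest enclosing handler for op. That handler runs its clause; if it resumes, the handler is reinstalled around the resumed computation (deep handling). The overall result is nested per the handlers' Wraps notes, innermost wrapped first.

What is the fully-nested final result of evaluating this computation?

Answer: [(9, 2)]

Evaluation trace:
get @ H0 ⇒ 2
put(2) @ H0 ⇒ s:=2
H0 returns (9, 2)
H1 returns (9, 2)
H2 returns [(9, 2)]
= [(9, 2)]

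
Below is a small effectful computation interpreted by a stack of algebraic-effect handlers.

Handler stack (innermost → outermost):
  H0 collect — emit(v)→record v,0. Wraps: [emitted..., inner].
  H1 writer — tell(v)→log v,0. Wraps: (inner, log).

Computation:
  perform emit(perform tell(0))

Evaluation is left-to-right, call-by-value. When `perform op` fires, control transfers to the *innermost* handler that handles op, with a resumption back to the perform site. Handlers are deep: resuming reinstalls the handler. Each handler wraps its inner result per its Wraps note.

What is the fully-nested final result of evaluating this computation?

Step-by-step:
tell(0) @ H1 ⇒ log+=0
emit(0) @ H0 ⇒ out+=0
H0 returns [0, 0]
H1 returns ([0, 0], (0))
= ([0, 0], (0))

Answer: ([0, 0], (0))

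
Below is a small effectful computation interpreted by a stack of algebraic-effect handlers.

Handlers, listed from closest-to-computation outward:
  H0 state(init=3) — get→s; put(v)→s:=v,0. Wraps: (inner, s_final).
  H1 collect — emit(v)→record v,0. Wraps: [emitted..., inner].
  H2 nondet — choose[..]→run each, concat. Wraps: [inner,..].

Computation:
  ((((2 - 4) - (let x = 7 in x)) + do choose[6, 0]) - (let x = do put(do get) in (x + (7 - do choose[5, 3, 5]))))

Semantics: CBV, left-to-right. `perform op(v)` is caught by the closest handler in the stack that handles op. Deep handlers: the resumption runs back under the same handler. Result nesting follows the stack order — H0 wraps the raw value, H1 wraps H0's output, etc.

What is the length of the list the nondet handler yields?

Answer: 6

Working:
choose[6, 0] @ H2
  branch[0] choose=6:
    get @ H0 ⇒ 3
    put(3) @ H0 ⇒ s:=3
    choose[5, 3, 5] @ H2
      branch[0] choose=5:
        H0 returns (-5, 3)
        H1 returns [(-5, 3)]
        H2 returns [[(-5, 3)]]
      branch[1] choose=3:
        H0 returns (-7, 3)
        H1 returns [(-7, 3)]
        H2 returns [[(-7, 3)]]
      branch[2] choose=5:
        H0 returns (-5, 3)
        H1 returns [(-5, 3)]
        H2 returns [[(-5, 3)]]
  branch[1] choose=0:
    get @ H0 ⇒ 3
    put(3) @ H0 ⇒ s:=3
    choose[5, 3, 5] @ H2
      branch[0] choose=5:
        H0 returns (-11, 3)
        H1 returns [(-11, 3)]
        H2 returns [[(-11, 3)]]
      branch[1] choose=3:
        H0 returns (-13, 3)
        H1 returns [(-13, 3)]
        H2 returns [[(-13, 3)]]
      branch[2] choose=5:
        H0 returns (-11, 3)
        H1 returns [(-11, 3)]
        H2 returns [[(-11, 3)]]
= [[(-5, 3)], [(-7, 3)], [(-5, 3)], [(-11, 3)], [(-13, 3)], [(-11, 3)]]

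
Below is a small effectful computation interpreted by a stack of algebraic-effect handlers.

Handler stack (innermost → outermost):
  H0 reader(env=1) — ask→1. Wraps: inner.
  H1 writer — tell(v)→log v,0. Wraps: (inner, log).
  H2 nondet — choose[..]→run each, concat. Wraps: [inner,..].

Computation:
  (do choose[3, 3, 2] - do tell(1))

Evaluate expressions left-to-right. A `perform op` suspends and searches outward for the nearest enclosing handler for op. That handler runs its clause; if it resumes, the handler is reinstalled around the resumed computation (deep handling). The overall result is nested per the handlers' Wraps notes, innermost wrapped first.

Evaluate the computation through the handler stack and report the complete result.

Answer: [(3, (1)), (3, (1)), (2, (1))]

Evaluation trace:
choose[3, 3, 2] @ H2
  branch[0] choose=3:
    tell(1) @ H1 ⇒ log+=1
    H0 returns 3
    H1 returns (3, (1))
    H2 returns [(3, (1))]
  branch[1] choose=3:
    tell(1) @ H1 ⇒ log+=1
    H0 returns 3
    H1 returns (3, (1))
    H2 returns [(3, (1))]
  branch[2] choose=2:
    tell(1) @ H1 ⇒ log+=1
    H0 returns 2
    H1 returns (2, (1))
    H2 returns [(2, (1))]
= [(3, (1)), (3, (1)), (2, (1))]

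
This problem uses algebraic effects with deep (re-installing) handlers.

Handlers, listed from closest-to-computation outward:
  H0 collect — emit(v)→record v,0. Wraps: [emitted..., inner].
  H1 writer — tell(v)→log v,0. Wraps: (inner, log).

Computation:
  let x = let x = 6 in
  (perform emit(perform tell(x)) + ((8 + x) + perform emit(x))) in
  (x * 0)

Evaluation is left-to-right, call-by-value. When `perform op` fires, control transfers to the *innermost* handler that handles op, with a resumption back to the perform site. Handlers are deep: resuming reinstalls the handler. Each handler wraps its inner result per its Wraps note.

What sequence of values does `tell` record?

Answer: (6)

Step-by-step:
tell(6) @ H1 ⇒ log+=6
emit(0) @ H0 ⇒ out+=0
emit(6) @ H0 ⇒ out+=6
H0 returns [0, 6, 0]
H1 returns ([0, 6, 0], (6))
= ([0, 6, 0], (6))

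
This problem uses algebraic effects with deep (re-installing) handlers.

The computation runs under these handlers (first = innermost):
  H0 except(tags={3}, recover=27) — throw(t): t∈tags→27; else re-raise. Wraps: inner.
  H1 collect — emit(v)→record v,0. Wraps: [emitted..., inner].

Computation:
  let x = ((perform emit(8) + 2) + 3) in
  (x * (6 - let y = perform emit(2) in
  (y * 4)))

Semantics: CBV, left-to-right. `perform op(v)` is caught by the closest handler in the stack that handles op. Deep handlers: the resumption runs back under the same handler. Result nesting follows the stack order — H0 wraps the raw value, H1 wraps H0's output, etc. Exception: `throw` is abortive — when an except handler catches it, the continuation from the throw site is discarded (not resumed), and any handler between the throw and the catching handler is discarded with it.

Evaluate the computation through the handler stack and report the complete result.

Answer: [8, 2, 30]

Evaluation trace:
emit(8) @ H1 ⇒ out+=8
emit(2) @ H1 ⇒ out+=2
H0 returns 30
H1 returns [8, 2, 30]
= [8, 2, 30]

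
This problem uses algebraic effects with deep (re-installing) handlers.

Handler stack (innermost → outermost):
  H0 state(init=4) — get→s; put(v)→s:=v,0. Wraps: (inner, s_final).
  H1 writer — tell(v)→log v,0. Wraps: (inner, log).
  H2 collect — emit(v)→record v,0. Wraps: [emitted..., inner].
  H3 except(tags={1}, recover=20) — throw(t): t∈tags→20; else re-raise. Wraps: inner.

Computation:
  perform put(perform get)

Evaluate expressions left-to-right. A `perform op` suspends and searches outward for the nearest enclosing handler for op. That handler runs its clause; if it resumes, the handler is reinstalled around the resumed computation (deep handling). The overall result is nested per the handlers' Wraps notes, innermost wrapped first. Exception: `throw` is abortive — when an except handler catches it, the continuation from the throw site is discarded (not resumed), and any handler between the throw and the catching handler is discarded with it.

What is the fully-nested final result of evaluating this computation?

Working:
get @ H0 ⇒ 4
put(4) @ H0 ⇒ s:=4
H0 returns (0, 4)
H1 returns ((0, 4), ())
H2 returns [((0, 4), ())]
H3 returns [((0, 4), ())]
= [((0, 4), ())]

Answer: [((0, 4), ())]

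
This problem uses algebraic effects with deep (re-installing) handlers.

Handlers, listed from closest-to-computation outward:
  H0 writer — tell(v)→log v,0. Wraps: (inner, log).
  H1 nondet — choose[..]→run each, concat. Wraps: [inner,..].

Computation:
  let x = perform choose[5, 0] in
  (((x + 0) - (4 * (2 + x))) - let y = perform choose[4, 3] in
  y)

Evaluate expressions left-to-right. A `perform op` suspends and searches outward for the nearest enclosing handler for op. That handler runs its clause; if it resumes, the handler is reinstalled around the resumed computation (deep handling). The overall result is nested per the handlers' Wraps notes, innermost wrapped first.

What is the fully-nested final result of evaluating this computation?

Answer: [(-27, ()), (-26, ()), (-12, ()), (-11, ())]

Working:
choose[5, 0] @ H1
  branch[0] choose=5:
    choose[4, 3] @ H1
      branch[0] choose=4:
        H0 returns (-27, ())
        H1 returns [(-27, ())]
      branch[1] choose=3:
        H0 returns (-26, ())
        H1 returns [(-26, ())]
  branch[1] choose=0:
    choose[4, 3] @ H1
      branch[0] choose=4:
        H0 returns (-12, ())
        H1 returns [(-12, ())]
      branch[1] choose=3:
        H0 returns (-11, ())
        H1 returns [(-11, ())]
= [(-27, ()), (-26, ()), (-12, ()), (-11, ())]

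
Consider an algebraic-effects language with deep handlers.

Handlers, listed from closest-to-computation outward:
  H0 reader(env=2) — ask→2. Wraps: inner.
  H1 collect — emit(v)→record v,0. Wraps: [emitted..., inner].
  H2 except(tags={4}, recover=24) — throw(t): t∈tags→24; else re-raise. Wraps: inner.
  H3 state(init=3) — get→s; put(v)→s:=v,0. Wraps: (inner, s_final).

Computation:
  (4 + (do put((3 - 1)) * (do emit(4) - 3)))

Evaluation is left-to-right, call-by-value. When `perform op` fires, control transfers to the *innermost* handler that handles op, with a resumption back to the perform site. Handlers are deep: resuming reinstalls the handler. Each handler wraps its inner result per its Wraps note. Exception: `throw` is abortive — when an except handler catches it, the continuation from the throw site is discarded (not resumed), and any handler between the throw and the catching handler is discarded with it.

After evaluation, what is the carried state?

Answer: 2

Evaluation trace:
put(2) @ H3 ⇒ s:=2
emit(4) @ H1 ⇒ out+=4
H0 returns 4
H1 returns [4, 4]
H2 returns [4, 4]
H3 returns ([4, 4], 2)
= ([4, 4], 2)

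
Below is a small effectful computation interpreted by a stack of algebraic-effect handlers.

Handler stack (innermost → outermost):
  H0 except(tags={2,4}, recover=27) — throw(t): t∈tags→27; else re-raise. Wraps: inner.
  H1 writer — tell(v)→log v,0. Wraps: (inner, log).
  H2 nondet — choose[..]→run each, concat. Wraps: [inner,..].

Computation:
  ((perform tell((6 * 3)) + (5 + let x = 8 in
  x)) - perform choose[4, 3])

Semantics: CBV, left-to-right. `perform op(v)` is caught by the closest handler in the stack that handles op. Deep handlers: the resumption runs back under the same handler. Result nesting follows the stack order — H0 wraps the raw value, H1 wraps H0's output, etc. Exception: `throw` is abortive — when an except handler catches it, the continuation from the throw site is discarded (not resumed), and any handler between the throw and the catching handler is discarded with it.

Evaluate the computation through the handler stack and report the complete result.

Answer: [(9, (18)), (10, (18))]

Step-by-step:
tell(18) @ H1 ⇒ log+=18
choose[4, 3] @ H2
  branch[0] choose=4:
    H0 returns 9
    H1 returns (9, (18))
    H2 returns [(9, (18))]
  branch[1] choose=3:
    H0 returns 10
    H1 returns (10, (18))
    H2 returns [(10, (18))]
= [(9, (18)), (10, (18))]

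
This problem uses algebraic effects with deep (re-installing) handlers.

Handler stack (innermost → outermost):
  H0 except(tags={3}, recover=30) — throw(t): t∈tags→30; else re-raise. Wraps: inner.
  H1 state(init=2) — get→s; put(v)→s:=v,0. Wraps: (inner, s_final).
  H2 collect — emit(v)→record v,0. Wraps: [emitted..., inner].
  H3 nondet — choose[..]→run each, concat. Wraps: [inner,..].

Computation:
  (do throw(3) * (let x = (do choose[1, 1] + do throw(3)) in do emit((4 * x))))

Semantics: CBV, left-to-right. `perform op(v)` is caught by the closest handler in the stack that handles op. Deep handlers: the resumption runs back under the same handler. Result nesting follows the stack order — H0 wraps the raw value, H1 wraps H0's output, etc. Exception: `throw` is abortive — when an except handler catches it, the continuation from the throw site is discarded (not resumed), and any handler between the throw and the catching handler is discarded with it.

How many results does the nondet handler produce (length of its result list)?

Answer: 1

Working:
throw(3) @ H0 caught ⇒ 30
H1 returns (30, 2)
H2 returns [(30, 2)]
H3 returns [[(30, 2)]]
= [[(30, 2)]]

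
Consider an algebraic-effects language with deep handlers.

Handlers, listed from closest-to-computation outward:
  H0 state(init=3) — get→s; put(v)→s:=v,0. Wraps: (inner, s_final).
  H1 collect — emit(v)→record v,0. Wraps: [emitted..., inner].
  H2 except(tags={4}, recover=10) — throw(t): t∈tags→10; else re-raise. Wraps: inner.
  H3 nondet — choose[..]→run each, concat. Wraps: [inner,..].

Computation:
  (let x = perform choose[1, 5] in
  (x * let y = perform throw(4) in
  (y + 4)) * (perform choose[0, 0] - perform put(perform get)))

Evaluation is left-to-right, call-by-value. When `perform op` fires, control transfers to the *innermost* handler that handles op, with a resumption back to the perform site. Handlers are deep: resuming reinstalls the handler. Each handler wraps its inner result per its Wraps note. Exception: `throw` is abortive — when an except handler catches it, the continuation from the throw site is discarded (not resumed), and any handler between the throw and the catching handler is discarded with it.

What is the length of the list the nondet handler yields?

Answer: 2

Evaluation trace:
choose[1, 5] @ H3
  branch[0] choose=1:
    throw(4) @ H2 caught ⇒ 10
    H3 returns [10]
  branch[1] choose=5:
    throw(4) @ H2 caught ⇒ 10
    H3 returns [10]
= [10, 10]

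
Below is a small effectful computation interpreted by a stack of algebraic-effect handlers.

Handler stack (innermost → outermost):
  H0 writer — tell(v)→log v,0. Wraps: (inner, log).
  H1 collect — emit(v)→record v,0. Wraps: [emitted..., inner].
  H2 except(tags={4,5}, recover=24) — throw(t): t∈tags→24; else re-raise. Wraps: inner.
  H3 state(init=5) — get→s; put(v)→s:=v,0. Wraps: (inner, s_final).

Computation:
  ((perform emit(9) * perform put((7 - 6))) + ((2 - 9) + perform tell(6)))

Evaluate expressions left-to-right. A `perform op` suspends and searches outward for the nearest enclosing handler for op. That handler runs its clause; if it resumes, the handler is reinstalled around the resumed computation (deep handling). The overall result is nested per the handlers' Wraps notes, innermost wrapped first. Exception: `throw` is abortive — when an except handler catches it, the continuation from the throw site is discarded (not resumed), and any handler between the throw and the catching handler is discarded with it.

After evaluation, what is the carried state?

Working:
emit(9) @ H1 ⇒ out+=9
put(1) @ H3 ⇒ s:=1
tell(6) @ H0 ⇒ log+=6
H0 returns (-7, (6))
H1 returns [9, (-7, (6))]
H2 returns [9, (-7, (6))]
H3 returns ([9, (-7, (6))], 1)
= ([9, (-7, (6))], 1)

Answer: 1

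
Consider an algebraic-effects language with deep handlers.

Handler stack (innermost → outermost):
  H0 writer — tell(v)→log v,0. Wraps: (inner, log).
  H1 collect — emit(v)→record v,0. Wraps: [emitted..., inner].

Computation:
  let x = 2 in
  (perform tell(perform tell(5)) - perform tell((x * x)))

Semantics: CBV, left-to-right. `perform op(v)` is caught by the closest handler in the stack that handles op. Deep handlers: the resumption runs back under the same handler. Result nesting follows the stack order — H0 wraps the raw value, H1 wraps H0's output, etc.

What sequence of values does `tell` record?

Working:
tell(5) @ H0 ⇒ log+=5
tell(0) @ H0 ⇒ log+=0
tell(4) @ H0 ⇒ log+=4
H0 returns (0, (5, 0, 4))
H1 returns [(0, (5, 0, 4))]
= [(0, (5, 0, 4))]

Answer: (5, 0, 4)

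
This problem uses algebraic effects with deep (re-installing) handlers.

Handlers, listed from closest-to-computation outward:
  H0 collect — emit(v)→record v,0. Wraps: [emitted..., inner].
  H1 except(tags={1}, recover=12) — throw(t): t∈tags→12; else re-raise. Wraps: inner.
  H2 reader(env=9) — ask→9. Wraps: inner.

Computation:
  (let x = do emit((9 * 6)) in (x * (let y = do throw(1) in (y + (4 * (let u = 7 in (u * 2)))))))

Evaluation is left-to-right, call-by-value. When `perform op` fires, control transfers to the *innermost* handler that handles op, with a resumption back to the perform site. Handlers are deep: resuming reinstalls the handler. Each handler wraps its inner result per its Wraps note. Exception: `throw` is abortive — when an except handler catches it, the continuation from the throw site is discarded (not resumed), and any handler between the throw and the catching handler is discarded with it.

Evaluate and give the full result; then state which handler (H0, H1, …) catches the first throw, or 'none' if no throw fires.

Answer: 12 ; first throw caught by: H1

Working:
emit(54) @ H0 ⇒ out+=54
throw(1) @ H1 caught ⇒ 12
H2 returns 12
= 12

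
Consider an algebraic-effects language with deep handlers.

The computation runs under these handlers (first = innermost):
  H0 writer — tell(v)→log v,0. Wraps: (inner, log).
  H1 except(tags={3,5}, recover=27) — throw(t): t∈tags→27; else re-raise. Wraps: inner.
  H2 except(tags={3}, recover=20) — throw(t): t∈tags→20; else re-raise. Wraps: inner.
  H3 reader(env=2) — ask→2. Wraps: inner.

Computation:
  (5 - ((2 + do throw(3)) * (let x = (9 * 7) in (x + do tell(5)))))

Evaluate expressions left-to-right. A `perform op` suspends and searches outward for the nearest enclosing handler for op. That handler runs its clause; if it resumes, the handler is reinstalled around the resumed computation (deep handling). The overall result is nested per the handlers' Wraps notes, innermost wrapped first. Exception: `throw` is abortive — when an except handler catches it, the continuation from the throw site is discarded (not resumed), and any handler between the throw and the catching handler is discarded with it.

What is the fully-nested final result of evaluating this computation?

Answer: 27

Step-by-step:
throw(3) @ H1 caught ⇒ 27
H2 returns 27
H3 returns 27
= 27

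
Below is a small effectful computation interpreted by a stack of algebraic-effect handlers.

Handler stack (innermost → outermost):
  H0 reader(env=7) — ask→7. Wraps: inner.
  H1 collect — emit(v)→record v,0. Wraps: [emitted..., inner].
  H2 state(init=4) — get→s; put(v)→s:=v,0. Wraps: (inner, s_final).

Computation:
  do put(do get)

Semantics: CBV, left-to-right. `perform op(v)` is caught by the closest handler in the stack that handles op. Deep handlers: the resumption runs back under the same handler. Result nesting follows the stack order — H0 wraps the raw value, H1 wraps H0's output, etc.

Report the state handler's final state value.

Evaluation trace:
get @ H2 ⇒ 4
put(4) @ H2 ⇒ s:=4
H0 returns 0
H1 returns [0]
H2 returns ([0], 4)
= ([0], 4)

Answer: 4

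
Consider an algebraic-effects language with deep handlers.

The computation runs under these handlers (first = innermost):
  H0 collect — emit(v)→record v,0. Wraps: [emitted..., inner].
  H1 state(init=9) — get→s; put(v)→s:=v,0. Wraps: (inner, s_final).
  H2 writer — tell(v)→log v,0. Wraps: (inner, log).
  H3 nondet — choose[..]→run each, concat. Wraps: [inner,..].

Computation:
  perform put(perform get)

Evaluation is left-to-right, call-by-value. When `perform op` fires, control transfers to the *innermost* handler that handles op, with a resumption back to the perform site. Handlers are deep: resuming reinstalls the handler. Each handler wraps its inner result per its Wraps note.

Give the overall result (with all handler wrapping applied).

Answer: [(([0], 9), ())]

Step-by-step:
get @ H1 ⇒ 9
put(9) @ H1 ⇒ s:=9
H0 returns [0]
H1 returns ([0], 9)
H2 returns (([0], 9), ())
H3 returns [(([0], 9), ())]
= [(([0], 9), ())]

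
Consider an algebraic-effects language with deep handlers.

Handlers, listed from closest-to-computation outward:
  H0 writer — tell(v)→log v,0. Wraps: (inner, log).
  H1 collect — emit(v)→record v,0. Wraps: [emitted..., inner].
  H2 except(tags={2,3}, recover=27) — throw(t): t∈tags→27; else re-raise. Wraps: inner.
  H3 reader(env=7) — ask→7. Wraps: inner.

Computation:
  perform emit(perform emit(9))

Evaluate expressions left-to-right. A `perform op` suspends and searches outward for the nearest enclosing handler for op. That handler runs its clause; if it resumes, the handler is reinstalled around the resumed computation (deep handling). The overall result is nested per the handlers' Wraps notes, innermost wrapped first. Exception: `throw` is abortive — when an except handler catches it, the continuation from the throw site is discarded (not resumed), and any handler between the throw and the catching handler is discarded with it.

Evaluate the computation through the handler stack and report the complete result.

Answer: [9, 0, (0, ())]

Working:
emit(9) @ H1 ⇒ out+=9
emit(0) @ H1 ⇒ out+=0
H0 returns (0, ())
H1 returns [9, 0, (0, ())]
H2 returns [9, 0, (0, ())]
H3 returns [9, 0, (0, ())]
= [9, 0, (0, ())]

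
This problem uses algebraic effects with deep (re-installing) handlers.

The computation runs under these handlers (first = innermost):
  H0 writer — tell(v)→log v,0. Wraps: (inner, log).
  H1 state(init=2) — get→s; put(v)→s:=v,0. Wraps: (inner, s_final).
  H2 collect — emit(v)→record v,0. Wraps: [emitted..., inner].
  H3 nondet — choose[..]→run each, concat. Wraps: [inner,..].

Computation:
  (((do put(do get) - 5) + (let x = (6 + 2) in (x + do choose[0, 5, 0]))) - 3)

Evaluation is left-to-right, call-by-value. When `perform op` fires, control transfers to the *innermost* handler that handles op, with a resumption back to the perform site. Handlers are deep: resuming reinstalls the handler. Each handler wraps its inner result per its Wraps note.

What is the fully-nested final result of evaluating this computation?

Working:
get @ H1 ⇒ 2
put(2) @ H1 ⇒ s:=2
choose[0, 5, 0] @ H3
  branch[0] choose=0:
    H0 returns (0, ())
    H1 returns ((0, ()), 2)
    H2 returns [((0, ()), 2)]
    H3 returns [[((0, ()), 2)]]
  branch[1] choose=5:
    H0 returns (5, ())
    H1 returns ((5, ()), 2)
    H2 returns [((5, ()), 2)]
    H3 returns [[((5, ()), 2)]]
  branch[2] choose=0:
    H0 returns (0, ())
    H1 returns ((0, ()), 2)
    H2 returns [((0, ()), 2)]
    H3 returns [[((0, ()), 2)]]
= [[((0, ()), 2)], [((5, ()), 2)], [((0, ()), 2)]]

Answer: [[((0, ()), 2)], [((5, ()), 2)], [((0, ()), 2)]]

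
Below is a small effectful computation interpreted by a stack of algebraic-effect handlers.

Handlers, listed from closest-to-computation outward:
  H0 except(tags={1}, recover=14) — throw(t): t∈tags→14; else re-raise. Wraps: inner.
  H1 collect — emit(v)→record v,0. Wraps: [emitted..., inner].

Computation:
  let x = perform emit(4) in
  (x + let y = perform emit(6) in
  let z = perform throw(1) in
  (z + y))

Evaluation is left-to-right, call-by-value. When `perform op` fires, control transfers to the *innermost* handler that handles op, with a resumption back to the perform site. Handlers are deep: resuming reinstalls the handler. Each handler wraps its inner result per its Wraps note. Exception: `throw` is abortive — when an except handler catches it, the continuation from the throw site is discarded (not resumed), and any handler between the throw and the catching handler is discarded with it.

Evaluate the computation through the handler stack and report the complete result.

Working:
emit(4) @ H1 ⇒ out+=4
emit(6) @ H1 ⇒ out+=6
throw(1) @ H0 caught ⇒ 14
H1 returns [4, 6, 14]
= [4, 6, 14]

Answer: [4, 6, 14]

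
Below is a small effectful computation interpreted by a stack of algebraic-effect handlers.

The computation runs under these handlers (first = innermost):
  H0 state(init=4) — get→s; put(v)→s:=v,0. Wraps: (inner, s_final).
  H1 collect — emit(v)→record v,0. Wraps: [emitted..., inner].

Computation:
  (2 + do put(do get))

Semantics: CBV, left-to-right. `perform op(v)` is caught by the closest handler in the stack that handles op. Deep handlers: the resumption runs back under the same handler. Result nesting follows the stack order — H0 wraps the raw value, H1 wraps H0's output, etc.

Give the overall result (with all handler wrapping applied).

Step-by-step:
get @ H0 ⇒ 4
put(4) @ H0 ⇒ s:=4
H0 returns (2, 4)
H1 returns [(2, 4)]
= [(2, 4)]

Answer: [(2, 4)]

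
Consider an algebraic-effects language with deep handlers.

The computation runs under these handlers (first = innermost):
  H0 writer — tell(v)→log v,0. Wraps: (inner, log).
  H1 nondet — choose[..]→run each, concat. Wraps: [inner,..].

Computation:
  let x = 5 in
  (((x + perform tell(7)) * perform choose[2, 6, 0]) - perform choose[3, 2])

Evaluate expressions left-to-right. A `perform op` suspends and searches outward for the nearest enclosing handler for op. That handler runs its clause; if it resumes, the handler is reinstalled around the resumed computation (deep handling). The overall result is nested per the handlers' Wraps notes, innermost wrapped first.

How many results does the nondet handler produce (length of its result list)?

Answer: 6

Step-by-step:
tell(7) @ H0 ⇒ log+=7
choose[2, 6, 0] @ H1
  branch[0] choose=2:
    choose[3, 2] @ H1
      branch[0] choose=3:
        H0 returns (7, (7))
        H1 returns [(7, (7))]
      branch[1] choose=2:
        H0 returns (8, (7))
        H1 returns [(8, (7))]
  branch[1] choose=6:
    choose[3, 2] @ H1
      branch[0] choose=3:
        H0 returns (27, (7))
        H1 returns [(27, (7))]
      branch[1] choose=2:
        H0 returns (28, (7))
        H1 returns [(28, (7))]
  branch[2] choose=0:
    choose[3, 2] @ H1
      branch[0] choose=3:
        H0 returns (-3, (7))
        H1 returns [(-3, (7))]
      branch[1] choose=2:
        H0 returns (-2, (7))
        H1 returns [(-2, (7))]
= [(7, (7)), (8, (7)), (27, (7)), (28, (7)), (-3, (7)), (-2, (7))]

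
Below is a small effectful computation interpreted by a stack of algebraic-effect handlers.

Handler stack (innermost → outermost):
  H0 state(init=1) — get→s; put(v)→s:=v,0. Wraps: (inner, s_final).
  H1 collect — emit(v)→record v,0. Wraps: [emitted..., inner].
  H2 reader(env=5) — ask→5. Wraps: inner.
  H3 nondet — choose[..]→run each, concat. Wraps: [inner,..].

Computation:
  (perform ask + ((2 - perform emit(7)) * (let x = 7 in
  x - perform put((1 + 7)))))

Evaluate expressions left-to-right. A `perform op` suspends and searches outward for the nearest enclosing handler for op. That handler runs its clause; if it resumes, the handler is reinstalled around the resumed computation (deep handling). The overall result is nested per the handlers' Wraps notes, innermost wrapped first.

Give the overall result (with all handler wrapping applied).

Working:
ask @ H2 ⇒ 5
emit(7) @ H1 ⇒ out+=7
put(8) @ H0 ⇒ s:=8
H0 returns (19, 8)
H1 returns [7, (19, 8)]
H2 returns [7, (19, 8)]
H3 returns [[7, (19, 8)]]
= [[7, (19, 8)]]

Answer: [[7, (19, 8)]]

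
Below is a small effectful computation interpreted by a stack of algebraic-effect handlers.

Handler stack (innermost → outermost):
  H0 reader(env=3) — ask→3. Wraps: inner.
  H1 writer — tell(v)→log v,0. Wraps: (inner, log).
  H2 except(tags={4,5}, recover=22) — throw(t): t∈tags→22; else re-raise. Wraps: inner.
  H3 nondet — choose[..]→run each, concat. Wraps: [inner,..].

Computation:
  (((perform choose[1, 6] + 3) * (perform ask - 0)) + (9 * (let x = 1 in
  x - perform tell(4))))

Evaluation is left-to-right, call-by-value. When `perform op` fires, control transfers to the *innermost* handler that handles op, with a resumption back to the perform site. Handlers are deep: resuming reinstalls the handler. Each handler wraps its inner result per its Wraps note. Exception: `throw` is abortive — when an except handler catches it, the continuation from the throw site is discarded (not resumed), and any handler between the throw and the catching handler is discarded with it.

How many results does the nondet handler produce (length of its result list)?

Answer: 2

Working:
choose[1, 6] @ H3
  branch[0] choose=1:
    ask @ H0 ⇒ 3
    tell(4) @ H1 ⇒ log+=4
    H0 returns 21
    H1 returns (21, (4))
    H2 returns (21, (4))
    H3 returns [(21, (4))]
  branch[1] choose=6:
    ask @ H0 ⇒ 3
    tell(4) @ H1 ⇒ log+=4
    H0 returns 36
    H1 returns (36, (4))
    H2 returns (36, (4))
    H3 returns [(36, (4))]
= [(21, (4)), (36, (4))]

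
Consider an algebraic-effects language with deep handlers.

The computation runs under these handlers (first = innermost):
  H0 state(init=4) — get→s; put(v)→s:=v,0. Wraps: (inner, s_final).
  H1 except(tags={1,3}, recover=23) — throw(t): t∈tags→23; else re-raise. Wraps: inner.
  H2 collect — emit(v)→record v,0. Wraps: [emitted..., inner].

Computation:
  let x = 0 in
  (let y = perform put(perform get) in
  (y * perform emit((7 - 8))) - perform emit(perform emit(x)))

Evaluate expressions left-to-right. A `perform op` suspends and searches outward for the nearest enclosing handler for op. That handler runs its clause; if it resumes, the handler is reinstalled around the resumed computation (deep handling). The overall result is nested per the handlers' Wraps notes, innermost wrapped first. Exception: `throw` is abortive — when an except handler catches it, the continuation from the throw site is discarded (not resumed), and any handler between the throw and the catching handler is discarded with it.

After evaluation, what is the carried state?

Answer: 4

Step-by-step:
get @ H0 ⇒ 4
put(4) @ H0 ⇒ s:=4
emit(-1) @ H2 ⇒ out+=-1
emit(0) @ H2 ⇒ out+=0
emit(0) @ H2 ⇒ out+=0
H0 returns (0, 4)
H1 returns (0, 4)
H2 returns [-1, 0, 0, (0, 4)]
= [-1, 0, 0, (0, 4)]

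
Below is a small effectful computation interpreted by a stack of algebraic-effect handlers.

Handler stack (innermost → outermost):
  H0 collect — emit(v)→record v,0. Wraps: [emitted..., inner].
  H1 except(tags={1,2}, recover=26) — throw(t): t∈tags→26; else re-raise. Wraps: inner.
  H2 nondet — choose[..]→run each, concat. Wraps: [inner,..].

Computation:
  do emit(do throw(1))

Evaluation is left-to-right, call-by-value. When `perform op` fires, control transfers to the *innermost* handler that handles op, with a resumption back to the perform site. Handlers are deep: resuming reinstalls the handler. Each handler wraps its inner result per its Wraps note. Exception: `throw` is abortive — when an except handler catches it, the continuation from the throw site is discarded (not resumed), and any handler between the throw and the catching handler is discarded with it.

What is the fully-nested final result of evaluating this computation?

Evaluation trace:
throw(1) @ H1 caught ⇒ 26
H2 returns [26]
= [26]

Answer: [26]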